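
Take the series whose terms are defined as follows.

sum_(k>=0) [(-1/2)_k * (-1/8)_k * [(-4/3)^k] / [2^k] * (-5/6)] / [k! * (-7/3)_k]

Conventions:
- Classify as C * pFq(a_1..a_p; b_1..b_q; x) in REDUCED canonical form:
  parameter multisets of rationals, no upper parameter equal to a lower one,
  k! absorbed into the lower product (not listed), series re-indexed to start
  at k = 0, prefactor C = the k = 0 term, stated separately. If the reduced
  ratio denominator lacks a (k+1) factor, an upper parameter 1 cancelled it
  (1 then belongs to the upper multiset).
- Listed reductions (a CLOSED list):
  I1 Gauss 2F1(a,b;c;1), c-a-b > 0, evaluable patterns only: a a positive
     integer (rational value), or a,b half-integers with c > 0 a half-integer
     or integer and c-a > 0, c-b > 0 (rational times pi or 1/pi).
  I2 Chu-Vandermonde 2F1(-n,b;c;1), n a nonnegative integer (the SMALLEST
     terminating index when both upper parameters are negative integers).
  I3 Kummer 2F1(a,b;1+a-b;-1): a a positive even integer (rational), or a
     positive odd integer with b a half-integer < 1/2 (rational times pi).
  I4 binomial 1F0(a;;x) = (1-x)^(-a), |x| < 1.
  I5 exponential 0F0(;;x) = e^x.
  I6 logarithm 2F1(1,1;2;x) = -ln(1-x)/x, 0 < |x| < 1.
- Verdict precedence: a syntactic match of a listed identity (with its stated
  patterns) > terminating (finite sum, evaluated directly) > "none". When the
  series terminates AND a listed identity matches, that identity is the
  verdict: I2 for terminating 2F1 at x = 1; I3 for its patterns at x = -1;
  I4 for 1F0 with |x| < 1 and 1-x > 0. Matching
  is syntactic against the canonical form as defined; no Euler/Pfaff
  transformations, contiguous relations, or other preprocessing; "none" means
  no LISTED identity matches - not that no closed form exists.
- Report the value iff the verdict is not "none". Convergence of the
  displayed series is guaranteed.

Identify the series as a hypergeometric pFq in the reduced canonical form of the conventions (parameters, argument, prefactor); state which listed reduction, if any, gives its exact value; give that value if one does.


The tell: from the first term -5/6: the two k-th powers (C = -5/6) combine into one argument.
Adjacent-term ratio: r(k) = (-2/3) * (k-1/2) (k-1/8) / [(k-7/3) (k+1)] - rational; roots negated = parameters, x = (-2/3), C = -5/6.

With C = -5/6: the canonical form is 2F1(-1/2, -1/8; -7/3; -2/3). Verdict: none here - no I1-I6 shape fits x = -2/3 with lower {-7/3}.


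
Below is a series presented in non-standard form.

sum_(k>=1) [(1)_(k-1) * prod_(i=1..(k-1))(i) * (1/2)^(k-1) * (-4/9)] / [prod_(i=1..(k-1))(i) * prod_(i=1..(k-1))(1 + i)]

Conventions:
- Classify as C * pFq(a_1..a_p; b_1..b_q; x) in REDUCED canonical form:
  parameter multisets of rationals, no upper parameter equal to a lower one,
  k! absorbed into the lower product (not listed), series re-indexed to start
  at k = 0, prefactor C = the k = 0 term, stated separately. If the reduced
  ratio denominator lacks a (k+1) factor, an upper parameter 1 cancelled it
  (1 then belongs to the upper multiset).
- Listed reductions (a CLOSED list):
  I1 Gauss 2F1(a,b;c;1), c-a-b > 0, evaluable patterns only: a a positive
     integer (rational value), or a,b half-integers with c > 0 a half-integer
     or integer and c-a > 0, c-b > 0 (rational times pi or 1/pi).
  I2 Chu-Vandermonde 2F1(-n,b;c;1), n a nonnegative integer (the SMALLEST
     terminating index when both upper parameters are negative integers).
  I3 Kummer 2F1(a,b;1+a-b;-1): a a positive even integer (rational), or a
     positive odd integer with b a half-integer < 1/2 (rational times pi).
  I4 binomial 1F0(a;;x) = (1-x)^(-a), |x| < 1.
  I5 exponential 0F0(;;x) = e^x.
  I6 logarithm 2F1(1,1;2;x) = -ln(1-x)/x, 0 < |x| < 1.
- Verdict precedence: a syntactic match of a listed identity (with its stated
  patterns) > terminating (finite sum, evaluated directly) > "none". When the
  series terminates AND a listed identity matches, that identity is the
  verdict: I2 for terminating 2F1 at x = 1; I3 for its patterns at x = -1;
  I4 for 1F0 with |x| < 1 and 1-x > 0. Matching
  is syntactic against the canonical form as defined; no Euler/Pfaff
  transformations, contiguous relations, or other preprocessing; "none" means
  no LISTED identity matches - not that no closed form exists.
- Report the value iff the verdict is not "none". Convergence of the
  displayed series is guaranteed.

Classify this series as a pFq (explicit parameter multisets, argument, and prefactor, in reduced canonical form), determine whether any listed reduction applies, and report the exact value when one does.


Structural cue: t_0 being -4/9, the lower running product (prefactor -4/9) is a rising factorial.
Adjacent-term ratio: r(k) = (1/2) * (k+1) (k+1) / [(k+2) (k+1)] ; factor over Q: parameters, x = (1/2), and C = -4/9.

Prefactor -4/9, argument 1/2: 2F1 with upper {1, 1} over lower {2}. Verdict: the I6 logarithm reduction fires (the logarithm: parameters (1,1;2), x = 1/2). Value: (8/9) * ln(1/2).


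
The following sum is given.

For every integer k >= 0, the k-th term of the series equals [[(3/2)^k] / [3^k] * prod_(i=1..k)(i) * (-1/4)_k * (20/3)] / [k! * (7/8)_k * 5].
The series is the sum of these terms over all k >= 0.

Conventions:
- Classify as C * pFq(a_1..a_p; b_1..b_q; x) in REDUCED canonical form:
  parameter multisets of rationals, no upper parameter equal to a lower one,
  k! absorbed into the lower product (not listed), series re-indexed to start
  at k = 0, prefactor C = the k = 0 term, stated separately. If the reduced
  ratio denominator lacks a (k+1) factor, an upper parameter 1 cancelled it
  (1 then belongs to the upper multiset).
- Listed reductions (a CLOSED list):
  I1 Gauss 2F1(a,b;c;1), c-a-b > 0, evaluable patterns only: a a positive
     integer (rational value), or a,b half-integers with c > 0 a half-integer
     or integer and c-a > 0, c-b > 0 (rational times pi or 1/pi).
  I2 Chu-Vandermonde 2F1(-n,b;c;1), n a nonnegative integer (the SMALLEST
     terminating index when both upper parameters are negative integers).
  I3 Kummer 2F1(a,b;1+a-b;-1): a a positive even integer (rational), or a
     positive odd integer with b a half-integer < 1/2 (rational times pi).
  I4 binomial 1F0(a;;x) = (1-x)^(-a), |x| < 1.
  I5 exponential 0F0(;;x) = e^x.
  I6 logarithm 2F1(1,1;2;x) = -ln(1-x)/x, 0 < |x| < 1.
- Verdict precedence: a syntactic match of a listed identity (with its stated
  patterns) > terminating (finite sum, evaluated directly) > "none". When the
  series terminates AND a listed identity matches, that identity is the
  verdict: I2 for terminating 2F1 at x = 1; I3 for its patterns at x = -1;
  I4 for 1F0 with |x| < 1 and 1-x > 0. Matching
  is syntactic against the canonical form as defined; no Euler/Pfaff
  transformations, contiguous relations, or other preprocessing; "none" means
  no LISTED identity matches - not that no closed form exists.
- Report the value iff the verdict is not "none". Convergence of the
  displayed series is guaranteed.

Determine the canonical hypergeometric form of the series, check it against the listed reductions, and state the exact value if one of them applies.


First insight: from the first term 4/3: the constant factors (C = 4/3) combine into one prefactor.
Ratio: r(k) = (1/2) * (k-1/4) (k+1) / [(k+7/8) (k+1)] - rational in k, leading ratio (1/2); with t_0 = 4/3, classification follows.

This is 4/3 * 2F1(-1/4, 1; 7/8; 1/2) in reduced canonical form. Verdict: none - at argument 1/2 the multisets {-1/4, 1} ; {7/8} match no listed identity.


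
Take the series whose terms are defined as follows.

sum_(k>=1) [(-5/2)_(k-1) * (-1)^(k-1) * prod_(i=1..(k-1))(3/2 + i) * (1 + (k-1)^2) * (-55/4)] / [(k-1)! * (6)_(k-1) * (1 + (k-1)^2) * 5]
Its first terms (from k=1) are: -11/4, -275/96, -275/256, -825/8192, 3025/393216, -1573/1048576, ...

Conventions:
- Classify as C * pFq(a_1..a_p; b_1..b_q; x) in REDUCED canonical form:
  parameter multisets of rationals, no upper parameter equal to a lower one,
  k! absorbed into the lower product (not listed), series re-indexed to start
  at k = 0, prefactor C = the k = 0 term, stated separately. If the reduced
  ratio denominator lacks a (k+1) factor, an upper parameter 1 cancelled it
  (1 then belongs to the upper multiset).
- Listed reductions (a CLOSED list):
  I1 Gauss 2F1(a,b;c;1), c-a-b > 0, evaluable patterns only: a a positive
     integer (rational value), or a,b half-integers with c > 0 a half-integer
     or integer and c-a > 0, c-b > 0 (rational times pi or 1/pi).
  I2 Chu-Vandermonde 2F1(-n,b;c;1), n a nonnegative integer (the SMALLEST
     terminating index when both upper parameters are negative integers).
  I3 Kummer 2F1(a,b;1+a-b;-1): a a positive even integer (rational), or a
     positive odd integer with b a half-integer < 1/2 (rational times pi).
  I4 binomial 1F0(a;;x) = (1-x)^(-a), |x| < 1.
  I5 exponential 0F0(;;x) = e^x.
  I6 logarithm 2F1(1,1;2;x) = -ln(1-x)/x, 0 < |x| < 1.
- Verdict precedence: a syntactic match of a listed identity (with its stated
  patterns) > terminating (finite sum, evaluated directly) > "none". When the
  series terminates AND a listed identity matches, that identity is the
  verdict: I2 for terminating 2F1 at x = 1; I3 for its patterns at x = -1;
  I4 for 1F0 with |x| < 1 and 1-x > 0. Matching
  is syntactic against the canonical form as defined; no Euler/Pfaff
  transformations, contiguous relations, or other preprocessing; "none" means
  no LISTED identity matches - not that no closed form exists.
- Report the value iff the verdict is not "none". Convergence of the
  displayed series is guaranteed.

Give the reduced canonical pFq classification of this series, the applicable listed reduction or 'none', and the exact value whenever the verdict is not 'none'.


Key step: t_0 = -11/4 here, and the constant factors (C = -11/4, x = -1) combine into one prefactor.
Consecutive-term ratio: r(k) = (-1) * (k-5/2) (k+5/2) / [(k+6) (k+1)] ; factor over Q: parameters, x = (-1), and C = -11/4.

This is -11/4 * 2F1(-5/2, 5/2; 6; -1) in reduced canonical form. Verdict: none. Every listed pattern misses the 2F1 form at -1, upper {-5/2, 5/2}.


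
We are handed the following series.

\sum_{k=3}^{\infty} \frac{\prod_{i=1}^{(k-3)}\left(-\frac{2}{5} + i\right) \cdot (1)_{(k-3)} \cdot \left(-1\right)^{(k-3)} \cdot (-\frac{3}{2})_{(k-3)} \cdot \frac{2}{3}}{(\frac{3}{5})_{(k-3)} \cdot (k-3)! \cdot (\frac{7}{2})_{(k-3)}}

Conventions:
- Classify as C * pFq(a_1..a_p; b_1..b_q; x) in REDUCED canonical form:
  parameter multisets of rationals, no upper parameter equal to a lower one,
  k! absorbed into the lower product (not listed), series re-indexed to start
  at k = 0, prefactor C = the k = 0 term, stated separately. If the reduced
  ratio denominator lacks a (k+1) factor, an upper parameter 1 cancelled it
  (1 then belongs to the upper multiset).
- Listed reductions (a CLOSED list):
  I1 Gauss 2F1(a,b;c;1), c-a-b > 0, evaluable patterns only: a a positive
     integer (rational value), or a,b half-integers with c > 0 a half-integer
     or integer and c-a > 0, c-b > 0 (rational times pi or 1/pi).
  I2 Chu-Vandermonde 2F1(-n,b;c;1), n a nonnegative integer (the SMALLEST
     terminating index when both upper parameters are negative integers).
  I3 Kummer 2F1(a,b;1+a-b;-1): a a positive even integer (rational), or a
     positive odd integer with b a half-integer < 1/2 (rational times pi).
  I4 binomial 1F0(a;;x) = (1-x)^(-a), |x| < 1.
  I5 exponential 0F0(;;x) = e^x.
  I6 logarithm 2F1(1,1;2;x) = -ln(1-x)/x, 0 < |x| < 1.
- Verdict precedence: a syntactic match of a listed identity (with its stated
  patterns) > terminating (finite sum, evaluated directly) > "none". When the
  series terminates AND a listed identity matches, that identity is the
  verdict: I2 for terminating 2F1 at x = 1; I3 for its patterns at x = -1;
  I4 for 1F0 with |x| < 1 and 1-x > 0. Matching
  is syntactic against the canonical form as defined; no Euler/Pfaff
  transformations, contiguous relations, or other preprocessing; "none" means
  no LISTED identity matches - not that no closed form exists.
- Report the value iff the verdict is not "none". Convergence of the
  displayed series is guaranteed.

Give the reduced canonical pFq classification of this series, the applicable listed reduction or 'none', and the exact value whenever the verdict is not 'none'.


Reduced: x = -1, 2F1, upper = {-\frac{3}{2}, 1}, lower = {\frac{7}{2}}, C = \frac{2}{3}. Verdict: the Kummer evaluation I3 matches (x = -1; c = \frac{7}{2} equals 1+a-b for upper {-\frac{3}{2}, 1}: listed pattern). Hence: \frac{5}{16} \cdot \pi.

Structural cue: t_0 = \frac{2}{3} here, and the running product (prefactor 2/3) telescopes to a rising factorial.
Ratio: r(k) = -1 * (k-\frac{3}{2}) (k+1) / [(k+\frac{7}{2}) (k+1)] - rational in k, leading ratio -1; with t_0 = \frac{2}{3}, classification follows.


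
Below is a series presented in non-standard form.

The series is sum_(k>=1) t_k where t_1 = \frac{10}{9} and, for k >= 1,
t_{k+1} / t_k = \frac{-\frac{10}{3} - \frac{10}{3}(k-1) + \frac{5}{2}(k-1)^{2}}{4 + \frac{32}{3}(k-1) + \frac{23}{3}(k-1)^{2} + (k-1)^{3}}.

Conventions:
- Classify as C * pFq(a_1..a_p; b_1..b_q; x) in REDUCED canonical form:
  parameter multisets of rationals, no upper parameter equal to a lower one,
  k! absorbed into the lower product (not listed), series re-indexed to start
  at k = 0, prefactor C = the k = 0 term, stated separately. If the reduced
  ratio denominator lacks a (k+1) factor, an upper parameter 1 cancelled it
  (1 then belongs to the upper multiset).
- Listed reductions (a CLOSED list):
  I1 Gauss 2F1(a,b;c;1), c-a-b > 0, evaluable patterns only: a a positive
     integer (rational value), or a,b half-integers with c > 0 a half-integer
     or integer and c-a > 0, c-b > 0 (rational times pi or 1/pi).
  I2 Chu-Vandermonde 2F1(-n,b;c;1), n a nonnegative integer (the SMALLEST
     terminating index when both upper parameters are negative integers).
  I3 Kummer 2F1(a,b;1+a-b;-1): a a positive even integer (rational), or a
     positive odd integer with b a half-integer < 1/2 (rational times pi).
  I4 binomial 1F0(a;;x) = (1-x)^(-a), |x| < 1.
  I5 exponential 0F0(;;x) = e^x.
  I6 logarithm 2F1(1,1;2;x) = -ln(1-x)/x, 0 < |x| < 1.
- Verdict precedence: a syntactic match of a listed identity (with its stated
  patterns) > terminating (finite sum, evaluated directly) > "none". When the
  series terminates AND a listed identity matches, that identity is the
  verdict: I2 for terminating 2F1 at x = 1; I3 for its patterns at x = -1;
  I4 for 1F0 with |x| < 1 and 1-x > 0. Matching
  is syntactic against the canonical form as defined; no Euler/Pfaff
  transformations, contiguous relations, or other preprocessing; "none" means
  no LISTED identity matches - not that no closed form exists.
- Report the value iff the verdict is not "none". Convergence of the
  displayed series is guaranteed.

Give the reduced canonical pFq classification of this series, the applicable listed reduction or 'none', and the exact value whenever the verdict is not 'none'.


This is \frac{10}{9} * 1F1(-2; 6; \frac{5}{2}) in reduced canonical form. Verdict: terminating - the sum ends at index 2 because -2 is a negative integer; exact evaluation follows. Sum: \frac{265}{756}.

Key step: with t_0 = \frac{10}{9}, cancel k + 2/3 from the displayed ratio first; then C = 10/9.
Term ratio: r(k) = \frac{5}{2} * (k-2) / [(k+6) (k+1)] - rational in k, leading ratio \frac{5}{2}; with t_0 = \frac{10}{9}, classification follows.


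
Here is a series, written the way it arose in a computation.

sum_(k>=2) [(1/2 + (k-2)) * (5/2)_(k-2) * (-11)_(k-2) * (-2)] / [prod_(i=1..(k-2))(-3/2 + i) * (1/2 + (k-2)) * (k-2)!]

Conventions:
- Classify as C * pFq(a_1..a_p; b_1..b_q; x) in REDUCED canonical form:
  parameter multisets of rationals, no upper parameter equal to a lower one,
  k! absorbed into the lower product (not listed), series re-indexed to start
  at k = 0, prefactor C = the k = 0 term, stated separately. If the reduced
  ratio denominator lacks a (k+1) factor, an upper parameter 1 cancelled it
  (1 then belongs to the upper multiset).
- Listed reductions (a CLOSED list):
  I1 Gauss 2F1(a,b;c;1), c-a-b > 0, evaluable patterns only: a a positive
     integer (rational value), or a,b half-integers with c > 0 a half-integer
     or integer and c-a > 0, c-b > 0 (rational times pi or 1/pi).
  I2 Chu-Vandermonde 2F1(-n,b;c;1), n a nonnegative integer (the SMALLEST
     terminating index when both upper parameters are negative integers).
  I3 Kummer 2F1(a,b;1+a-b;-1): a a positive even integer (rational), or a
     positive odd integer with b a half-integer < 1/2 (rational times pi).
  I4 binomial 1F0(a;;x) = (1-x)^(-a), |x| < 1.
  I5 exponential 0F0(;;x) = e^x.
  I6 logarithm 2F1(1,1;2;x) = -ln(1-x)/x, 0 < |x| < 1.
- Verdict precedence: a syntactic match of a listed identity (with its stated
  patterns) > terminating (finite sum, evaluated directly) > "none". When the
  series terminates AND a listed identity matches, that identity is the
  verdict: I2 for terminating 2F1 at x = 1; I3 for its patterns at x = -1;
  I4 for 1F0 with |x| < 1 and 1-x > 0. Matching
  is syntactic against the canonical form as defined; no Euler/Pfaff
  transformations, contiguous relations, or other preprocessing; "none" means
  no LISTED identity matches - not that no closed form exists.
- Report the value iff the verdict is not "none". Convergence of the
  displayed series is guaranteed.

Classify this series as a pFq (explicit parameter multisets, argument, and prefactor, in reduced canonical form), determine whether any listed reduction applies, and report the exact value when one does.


x = 1 here; the reduced form reads 2F1, upper {-11, 5/2}, lower {-1/2}, C = -2. Verdict (x = 1): Chu-Vandermonde (I2) applies (terminating 2F1 at x = 1 with n = 11, b = 5/2, c = -1/2). Exact value: 0.

Structural cue: from the first term -2: the factor k + 1/2 cancels (top and bottom), leaving C = -2.
Term ratio: r(k) = 1 * (k-11) (k+5/2) / [(k-1/2) (k+1)] - poly over poly, x = 1 from leading terms; C = -2 at k = 0.


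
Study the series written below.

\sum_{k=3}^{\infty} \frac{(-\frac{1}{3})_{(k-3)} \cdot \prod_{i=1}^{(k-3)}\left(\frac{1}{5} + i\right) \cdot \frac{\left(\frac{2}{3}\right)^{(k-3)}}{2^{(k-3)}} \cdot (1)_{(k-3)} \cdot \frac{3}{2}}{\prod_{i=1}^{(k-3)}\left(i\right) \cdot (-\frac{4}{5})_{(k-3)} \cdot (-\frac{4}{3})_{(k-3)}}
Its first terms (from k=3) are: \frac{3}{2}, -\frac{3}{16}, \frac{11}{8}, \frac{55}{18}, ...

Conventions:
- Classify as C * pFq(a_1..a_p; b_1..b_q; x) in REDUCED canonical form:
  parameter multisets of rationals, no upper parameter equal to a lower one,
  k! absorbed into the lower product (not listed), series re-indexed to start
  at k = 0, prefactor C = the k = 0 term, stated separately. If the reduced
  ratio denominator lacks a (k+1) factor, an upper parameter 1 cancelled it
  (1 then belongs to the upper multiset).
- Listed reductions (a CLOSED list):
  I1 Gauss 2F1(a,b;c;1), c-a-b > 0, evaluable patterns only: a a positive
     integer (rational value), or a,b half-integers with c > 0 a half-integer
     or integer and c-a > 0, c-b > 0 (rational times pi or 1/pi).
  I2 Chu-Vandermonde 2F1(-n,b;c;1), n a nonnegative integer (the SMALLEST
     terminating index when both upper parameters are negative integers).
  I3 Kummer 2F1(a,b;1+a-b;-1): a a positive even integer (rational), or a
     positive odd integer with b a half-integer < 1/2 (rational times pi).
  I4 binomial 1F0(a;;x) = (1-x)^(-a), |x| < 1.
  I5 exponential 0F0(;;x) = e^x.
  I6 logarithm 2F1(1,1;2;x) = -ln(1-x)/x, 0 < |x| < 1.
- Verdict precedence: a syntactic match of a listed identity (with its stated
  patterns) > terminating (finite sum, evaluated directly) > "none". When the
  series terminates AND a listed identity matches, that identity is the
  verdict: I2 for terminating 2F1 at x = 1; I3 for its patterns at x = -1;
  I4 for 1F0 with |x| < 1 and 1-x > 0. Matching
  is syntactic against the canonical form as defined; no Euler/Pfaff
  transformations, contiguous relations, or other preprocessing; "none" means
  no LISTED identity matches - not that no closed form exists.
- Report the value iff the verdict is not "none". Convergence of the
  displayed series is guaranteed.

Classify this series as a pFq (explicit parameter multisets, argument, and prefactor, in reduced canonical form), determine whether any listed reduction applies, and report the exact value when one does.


The series (x = \frac{1}{3}) is 3F2: upper {-\frac{1}{3}, 1, \frac{6}{5}}, lower {-\frac{4}{3}, -\frac{4}{5}}, prefactor \frac{3}{2}. Verdict: no listed reduction: x = \frac{1}{3} and upper {-\frac{1}{3}, 1, \frac{6}{5}} fail every I1-I6 pattern.

Key step: with t_0 = \frac{3}{2}, the product of the first k integers (prefactor 3/2) is k!.
Adjacent-term ratio: r(k) = \frac{1}{3} * (k-\frac{1}{3}) (k+1) (k+\frac{6}{5}) / [(k-\frac{4}{3}) (k-\frac{4}{5}) (k+1)] ; factor over Q: parameters, x = \frac{1}{3}, and C = \frac{3}{2}.


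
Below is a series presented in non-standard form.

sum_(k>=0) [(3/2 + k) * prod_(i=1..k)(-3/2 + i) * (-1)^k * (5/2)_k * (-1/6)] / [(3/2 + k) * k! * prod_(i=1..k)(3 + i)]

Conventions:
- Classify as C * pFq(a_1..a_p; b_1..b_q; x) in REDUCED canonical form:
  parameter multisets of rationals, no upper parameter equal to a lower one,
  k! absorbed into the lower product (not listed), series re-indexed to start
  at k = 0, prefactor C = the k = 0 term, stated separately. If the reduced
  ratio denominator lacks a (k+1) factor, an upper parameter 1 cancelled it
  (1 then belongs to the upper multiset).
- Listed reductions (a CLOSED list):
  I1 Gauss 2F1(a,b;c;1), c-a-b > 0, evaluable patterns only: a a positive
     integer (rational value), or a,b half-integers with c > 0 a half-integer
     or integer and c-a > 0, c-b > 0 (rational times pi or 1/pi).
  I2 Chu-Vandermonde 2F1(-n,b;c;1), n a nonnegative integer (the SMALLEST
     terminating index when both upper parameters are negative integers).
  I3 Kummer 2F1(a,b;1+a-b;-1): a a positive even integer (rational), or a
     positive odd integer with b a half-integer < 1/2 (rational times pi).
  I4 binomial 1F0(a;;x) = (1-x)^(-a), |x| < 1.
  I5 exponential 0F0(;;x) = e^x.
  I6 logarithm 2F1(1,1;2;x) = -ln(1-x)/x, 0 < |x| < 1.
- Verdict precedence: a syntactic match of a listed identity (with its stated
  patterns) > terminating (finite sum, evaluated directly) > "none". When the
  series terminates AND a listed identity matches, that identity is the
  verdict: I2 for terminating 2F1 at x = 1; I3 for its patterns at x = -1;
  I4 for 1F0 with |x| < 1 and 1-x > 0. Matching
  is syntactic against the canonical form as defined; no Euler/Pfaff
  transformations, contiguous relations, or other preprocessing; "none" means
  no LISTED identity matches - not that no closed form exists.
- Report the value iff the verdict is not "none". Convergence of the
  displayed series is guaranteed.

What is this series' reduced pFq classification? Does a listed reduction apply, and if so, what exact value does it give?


With C = -1/6: the canonical form is 2F1(-1/2, 5/2; 4; -1). Verdict: none (x = -1): each listed identity misses the multisets {-1/2, 5/2} ; {4}.

First insight: t_0 being -1/6, the lower running product (C = -1/6, x = -1) is a rising factorial.
Consecutive-term ratio: r(k) = (-1) * (k-1/2) (k+5/2) / [(k+4) (k+1)] - rational in k, leading ratio (-1); with t_0 = -1/6, classification follows.


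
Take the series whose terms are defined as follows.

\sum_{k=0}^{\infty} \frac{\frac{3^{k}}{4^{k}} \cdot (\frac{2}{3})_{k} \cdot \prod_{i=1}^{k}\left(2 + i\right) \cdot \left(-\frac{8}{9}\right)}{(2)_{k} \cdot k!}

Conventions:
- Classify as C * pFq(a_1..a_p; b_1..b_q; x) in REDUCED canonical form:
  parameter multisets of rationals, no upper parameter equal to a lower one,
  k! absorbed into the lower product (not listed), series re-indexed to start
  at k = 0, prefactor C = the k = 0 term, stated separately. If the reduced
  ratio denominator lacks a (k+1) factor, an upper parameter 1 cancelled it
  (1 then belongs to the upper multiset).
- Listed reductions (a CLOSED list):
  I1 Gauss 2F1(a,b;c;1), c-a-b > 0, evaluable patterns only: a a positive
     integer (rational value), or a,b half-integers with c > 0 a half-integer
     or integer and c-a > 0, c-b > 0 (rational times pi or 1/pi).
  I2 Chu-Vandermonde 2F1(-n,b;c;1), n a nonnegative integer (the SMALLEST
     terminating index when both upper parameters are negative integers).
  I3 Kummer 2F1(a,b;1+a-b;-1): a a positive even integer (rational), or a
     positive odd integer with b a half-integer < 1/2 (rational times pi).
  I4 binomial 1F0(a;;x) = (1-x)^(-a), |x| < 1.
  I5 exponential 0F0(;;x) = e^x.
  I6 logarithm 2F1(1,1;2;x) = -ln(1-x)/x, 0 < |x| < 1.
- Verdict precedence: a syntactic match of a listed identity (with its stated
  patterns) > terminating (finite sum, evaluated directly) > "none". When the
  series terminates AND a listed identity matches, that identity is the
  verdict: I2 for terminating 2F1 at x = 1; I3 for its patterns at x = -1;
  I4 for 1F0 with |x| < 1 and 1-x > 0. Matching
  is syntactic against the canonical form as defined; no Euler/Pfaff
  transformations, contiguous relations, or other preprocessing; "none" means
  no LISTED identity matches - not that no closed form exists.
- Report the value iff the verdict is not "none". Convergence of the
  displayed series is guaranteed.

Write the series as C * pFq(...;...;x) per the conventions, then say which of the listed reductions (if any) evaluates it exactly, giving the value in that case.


At argument \frac{3}{4}: a 2F1 with upper {\frac{2}{3}, 3}, lower {2}, scaled by C = -\frac{8}{9}. Verdict: none - this 2F1 at x = \frac{3}{4} matches no listed pattern, and upper {\frac{2}{3}, 3} holds no stopper.

First insight: with t_0 = -\frac{8}{9}, the running product (C = -8/9) telescopes to a rising factorial.
Step ratio: r(k) = \frac{3}{4} * (k+\frac{2}{3}) (k+3) / [(k+2) (k+1)] - rational; roots negated = parameters, x = \frac{3}{4}, C = -\frac{8}{9}.


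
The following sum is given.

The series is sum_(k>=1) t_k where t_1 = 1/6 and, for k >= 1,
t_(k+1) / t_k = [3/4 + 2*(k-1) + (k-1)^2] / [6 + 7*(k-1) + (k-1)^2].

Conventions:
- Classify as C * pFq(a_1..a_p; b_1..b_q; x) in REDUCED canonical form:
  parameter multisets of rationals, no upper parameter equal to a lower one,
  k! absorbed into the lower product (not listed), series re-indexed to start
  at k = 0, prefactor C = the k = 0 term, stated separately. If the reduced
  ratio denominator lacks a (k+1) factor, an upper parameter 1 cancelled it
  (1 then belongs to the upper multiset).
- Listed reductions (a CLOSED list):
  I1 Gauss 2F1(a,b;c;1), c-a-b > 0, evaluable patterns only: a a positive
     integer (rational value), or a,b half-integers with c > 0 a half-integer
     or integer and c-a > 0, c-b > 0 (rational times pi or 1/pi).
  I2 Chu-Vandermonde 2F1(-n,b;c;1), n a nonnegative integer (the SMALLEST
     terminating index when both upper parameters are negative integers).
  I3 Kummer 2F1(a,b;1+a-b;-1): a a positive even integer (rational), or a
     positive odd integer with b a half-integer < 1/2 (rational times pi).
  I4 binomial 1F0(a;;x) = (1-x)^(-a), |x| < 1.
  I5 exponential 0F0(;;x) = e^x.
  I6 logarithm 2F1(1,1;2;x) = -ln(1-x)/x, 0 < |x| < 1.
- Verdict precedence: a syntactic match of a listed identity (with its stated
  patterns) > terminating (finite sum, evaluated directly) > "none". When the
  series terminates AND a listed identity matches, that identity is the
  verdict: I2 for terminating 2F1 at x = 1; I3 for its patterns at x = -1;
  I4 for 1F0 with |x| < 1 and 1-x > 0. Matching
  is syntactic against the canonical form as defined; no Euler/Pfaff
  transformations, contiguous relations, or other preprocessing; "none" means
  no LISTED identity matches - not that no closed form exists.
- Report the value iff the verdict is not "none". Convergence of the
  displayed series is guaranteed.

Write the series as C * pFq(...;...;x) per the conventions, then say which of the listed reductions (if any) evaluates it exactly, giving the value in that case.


With C = 1/6: the canonical form is 2F1(1/2, 3/2; 6; 1). Verdict: Gauss's theorem I1 (half-integer case) matches (x = 1; upper {1/2, 3/2} half-integers, c = 6 in the evaluable pattern). Sum: (4096/6615) / pi.

Structural cue: with t_0 = 1/6, factor the ratio over Q (prefactor 1/6): negated roots = parameters.
Ratio: r(k) = 1 * (k+1/2) (k+3/2) / [(k+6) (k+1)] ; factor over Q: parameters, x = 1, and C = 1/6.


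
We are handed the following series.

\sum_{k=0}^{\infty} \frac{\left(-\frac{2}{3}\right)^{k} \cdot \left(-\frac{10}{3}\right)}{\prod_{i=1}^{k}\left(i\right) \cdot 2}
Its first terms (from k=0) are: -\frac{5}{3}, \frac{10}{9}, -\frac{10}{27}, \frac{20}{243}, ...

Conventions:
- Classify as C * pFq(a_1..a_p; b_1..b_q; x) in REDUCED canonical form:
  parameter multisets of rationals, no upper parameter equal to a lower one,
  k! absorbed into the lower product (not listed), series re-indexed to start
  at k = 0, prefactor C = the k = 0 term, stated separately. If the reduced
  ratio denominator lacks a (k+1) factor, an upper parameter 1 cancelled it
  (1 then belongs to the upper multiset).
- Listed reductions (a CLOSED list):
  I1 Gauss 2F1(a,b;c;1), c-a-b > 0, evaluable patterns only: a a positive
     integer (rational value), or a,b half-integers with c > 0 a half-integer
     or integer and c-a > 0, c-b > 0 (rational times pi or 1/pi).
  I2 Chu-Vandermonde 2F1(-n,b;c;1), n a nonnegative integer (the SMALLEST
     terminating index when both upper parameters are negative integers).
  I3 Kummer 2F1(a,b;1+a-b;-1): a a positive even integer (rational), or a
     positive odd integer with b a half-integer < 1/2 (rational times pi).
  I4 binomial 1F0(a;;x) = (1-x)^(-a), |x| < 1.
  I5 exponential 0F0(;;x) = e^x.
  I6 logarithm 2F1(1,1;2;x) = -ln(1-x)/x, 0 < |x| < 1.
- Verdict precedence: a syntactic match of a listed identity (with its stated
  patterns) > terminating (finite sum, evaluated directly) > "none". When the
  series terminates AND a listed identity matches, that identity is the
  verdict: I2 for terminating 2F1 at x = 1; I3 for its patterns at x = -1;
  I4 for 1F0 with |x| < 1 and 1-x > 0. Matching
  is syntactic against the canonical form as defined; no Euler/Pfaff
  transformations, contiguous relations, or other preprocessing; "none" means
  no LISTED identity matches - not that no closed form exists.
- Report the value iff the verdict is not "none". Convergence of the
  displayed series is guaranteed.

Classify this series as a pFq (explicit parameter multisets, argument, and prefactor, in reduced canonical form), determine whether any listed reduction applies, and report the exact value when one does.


With C = -\frac{5}{3}: the canonical form is 0F0(-; -; -\frac{2}{3}). Verdict: exponential (I5) applies (the 0F0 exponential series at x = -\frac{2}{3}). Value: \left(-\frac{5}{3}\right) \cdot e^{-\frac{2}{3}}.

Structural cue: x = -\frac{2}{3} and the constant factors (prefactor -5/3) combine into one prefactor.
Adjacent-term ratio: r(k) = -\frac{2}{3} * 1 / [(k+1)] - poly over poly, x = -\frac{2}{3} from leading terms; C = -\frac{5}{3} at k = 0.


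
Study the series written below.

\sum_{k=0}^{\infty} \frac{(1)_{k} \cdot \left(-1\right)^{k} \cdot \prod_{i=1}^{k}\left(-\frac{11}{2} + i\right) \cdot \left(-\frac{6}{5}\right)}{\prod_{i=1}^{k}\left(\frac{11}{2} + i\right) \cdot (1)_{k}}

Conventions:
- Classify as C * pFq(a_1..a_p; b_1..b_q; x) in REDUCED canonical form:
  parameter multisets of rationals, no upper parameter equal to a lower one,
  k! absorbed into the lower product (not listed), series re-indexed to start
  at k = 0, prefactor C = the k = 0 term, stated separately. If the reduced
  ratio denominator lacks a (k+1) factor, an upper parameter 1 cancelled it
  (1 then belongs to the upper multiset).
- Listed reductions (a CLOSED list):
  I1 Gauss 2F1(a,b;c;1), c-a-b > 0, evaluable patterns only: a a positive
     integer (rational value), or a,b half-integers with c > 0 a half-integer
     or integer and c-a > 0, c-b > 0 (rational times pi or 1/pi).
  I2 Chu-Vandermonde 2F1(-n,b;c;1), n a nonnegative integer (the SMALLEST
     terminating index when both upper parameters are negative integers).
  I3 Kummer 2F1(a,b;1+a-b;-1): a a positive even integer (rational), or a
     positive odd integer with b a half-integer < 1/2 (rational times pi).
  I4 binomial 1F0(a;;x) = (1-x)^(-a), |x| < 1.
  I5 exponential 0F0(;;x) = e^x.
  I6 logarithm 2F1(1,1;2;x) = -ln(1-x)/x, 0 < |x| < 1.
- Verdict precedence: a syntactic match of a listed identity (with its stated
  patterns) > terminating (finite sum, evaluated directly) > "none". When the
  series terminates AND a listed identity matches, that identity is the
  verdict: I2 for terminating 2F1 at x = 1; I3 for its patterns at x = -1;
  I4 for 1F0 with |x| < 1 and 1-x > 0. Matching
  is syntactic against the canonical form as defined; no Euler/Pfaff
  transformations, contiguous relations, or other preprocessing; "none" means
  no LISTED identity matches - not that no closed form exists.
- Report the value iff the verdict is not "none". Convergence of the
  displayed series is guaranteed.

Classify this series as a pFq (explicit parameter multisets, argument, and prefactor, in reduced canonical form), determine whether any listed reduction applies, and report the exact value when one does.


Key observation: t_0 being -\frac{6}{5}, the running product (C = -6/5) telescopes to a rising factorial.
Ratio: r(k) = -1 * (k-\frac{9}{2}) (k+1) / [(k+\frac{13}{2}) (k+1)] - rational in k, leading ratio -1; with t_0 = -\frac{6}{5}, classification follows.

Classification (C = -\frac{6}{5}): 2F1 with upper {-\frac{9}{2}, 1}, lower {\frac{13}{2}}, argument x = -1. Verdict (x = -1): the Kummer evaluation I3 applies (x = -1; c = \frac{13}{2} equals 1+a-b for upper {-\frac{9}{2}, 1}: listed pattern). Hence: \left(-\frac{2079}{2560}\right) \cdot \pi.


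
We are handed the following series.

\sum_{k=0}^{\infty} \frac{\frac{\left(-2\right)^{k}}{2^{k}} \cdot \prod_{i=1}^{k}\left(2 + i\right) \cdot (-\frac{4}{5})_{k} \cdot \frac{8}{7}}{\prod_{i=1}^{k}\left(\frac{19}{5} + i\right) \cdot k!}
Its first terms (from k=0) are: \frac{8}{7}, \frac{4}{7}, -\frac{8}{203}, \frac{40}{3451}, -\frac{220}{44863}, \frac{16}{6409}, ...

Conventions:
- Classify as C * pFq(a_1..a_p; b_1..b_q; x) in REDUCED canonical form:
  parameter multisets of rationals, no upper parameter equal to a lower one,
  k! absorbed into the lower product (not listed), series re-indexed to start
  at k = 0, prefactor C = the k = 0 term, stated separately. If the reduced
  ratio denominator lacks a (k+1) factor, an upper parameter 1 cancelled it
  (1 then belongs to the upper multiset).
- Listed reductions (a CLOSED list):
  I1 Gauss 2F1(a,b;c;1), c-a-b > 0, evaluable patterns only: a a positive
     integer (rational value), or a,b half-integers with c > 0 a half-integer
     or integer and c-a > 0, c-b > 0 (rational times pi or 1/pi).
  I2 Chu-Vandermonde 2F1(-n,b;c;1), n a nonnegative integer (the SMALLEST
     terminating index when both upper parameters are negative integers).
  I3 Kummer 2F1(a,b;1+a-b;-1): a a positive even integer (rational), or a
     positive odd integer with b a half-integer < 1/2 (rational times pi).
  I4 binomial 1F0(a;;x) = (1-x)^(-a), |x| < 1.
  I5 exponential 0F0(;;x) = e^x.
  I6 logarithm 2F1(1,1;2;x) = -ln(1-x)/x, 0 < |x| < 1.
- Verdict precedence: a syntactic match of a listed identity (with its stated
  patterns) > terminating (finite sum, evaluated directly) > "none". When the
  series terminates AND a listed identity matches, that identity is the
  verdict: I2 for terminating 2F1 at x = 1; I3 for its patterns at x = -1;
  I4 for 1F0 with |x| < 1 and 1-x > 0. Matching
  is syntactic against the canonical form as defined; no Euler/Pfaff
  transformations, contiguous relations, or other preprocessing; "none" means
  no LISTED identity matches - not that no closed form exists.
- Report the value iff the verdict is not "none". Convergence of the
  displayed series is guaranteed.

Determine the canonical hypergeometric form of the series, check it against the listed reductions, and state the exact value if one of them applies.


Structural cue: t_0 = \frac{8}{7} here, and the lower running product (prefactor 8/7) is a rising factorial.
Step ratio: r(k) = -1 * (k-\frac{4}{5}) (k+3) / [(k+\frac{24}{5}) (k+1)] - rational; roots negated = parameters, x = -1, C = \frac{8}{7}.

The series (x = -1) is 2F1: upper {-\frac{4}{5}, 3}, lower {\frac{24}{5}}, prefactor \frac{8}{7}. Verdict: none. No listed pattern accepts 2F1(-\frac{4}{5}, 3; \frac{24}{5}; -1).


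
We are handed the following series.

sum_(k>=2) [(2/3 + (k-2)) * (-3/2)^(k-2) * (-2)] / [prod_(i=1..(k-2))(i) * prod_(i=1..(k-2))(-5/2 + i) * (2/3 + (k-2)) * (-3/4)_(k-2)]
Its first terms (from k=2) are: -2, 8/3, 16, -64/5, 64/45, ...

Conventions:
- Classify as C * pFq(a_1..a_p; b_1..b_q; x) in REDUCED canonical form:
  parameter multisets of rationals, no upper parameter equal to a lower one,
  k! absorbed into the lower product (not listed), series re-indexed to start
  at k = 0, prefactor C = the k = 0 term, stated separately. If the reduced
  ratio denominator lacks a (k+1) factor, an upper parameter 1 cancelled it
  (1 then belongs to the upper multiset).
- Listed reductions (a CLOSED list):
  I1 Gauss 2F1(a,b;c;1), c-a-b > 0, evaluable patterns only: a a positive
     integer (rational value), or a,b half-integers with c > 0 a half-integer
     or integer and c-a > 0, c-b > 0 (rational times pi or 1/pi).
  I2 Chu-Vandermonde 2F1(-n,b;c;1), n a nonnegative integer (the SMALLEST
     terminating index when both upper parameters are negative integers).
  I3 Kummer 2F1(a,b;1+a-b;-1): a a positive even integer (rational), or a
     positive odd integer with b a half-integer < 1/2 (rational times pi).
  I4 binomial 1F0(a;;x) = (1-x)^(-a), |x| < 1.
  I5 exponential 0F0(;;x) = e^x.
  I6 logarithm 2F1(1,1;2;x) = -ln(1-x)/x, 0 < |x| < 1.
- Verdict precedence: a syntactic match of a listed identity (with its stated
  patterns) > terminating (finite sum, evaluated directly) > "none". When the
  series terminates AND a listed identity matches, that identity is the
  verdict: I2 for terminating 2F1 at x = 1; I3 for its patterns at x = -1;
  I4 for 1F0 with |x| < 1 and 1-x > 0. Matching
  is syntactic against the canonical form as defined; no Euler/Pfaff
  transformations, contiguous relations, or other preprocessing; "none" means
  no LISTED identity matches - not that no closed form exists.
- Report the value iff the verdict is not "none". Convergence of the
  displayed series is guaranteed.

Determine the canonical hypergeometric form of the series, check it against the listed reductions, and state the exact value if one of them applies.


This is -2 * 0F2(-; -3/2, -3/4; -3/2) in reduced canonical form. Verdict: none - this 0F2 at x = -3/2 matches no listed pattern, and upper {-} holds no stopper.

Structural cue: from the first term -2: the product of the first k integers (prefactor -2) is k!.
Step ratio: r(k) = (-3/2) * 1 / [(k-3/2) (k-3/4) (k+1)] ; factor over Q: parameters, x = (-3/2), and C = -2.


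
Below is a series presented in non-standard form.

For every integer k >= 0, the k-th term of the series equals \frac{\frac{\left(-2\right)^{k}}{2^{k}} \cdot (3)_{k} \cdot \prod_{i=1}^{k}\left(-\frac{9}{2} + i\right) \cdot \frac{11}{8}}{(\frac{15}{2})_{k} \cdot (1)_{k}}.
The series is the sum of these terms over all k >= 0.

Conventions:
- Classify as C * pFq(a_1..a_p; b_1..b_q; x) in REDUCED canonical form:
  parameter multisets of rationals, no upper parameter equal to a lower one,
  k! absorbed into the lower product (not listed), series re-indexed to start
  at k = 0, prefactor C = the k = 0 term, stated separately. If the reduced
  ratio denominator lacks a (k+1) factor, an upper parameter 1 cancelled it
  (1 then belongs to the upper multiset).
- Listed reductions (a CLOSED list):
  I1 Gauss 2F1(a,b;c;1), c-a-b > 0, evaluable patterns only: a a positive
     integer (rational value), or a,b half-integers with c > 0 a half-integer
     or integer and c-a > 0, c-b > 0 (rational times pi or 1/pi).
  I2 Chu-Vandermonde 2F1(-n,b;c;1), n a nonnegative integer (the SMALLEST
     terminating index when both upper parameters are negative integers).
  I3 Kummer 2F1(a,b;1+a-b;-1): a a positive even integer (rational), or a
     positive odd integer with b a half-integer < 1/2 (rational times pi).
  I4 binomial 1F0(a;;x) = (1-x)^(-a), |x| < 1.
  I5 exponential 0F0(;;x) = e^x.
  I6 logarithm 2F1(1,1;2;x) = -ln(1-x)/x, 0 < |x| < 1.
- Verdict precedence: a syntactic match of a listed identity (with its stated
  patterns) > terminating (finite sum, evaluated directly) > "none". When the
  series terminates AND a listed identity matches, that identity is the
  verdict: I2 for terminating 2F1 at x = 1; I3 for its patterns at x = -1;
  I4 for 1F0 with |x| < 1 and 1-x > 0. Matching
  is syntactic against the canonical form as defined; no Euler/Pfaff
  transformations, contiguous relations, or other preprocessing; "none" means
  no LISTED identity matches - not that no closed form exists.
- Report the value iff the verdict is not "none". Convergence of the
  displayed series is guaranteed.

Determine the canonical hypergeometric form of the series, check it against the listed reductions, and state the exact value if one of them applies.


With C = \frac{11}{8}: the canonical form is 2F1(-\frac{7}{2}, 3; \frac{15}{2}; -1). Verdict at x = -1: Kummer's theorem (I3) matches (x = -1; c = \frac{15}{2} equals 1+a-b for upper {-\frac{7}{2}, 3}: listed pattern). Exact value: \frac{99099}{65536} \cdot \pi.

The tell: t_0 = \frac{11}{8} here, and the running product (C = 11/8, x = -1) telescopes to a rising factorial.
Adjacent-term ratio: r(k) = -1 * (k-\frac{7}{2}) (k+3) / [(k+\frac{15}{2}) (k+1)] - rational; roots negated = parameters, x = -1, C = \frac{11}{8}.
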